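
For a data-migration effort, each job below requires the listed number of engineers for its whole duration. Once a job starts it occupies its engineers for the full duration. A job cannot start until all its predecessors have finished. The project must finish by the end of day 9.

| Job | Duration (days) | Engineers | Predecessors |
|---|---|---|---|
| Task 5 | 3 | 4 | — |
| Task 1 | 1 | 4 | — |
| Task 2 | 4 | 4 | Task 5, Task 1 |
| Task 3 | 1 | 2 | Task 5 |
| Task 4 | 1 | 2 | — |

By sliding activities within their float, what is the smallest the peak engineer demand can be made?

Early-start (Task 5@1, Task 1@1, Task 2@4, Task 3@4, Task 4@1) gives peak 10: d1:10  d2:4  d3:4  d4:6  d5:4  d6:4  d7:4  d8:0  d9:0.
Shift Task 1→4, Task 2→5, Task 3→9, Task 4→9.
Schedule Task 5@1, Task 1@4, Task 2@5, Task 3@9, Task 4@9: d1:4  d2:4  d3:4  d4:4  d5:4  d6:4  d7:4  d8:4  d9:4 — peak 4.
Total engineer-days = 36 over 9 days ⇒ peak ≥ ⌈36/9⌉ = 4, so 4 is optimal.

4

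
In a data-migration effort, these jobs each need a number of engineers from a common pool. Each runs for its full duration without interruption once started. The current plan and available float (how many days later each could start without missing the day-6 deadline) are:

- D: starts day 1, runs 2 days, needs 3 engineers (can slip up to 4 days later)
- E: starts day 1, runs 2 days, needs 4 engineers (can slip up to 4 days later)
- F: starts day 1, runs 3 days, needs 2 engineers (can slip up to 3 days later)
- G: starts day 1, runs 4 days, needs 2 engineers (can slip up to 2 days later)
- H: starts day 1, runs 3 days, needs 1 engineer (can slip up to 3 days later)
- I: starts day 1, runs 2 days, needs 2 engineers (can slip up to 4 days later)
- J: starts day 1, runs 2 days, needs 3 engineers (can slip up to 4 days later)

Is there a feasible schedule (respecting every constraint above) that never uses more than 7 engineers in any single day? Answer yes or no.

yes

Schedule D@1, E@5, F@1, G@1, H@4, I@5, J@3: d1:7  d2:7  d3:7  d4:6  d5:7  d6:7 — peak 7 ≤ 7.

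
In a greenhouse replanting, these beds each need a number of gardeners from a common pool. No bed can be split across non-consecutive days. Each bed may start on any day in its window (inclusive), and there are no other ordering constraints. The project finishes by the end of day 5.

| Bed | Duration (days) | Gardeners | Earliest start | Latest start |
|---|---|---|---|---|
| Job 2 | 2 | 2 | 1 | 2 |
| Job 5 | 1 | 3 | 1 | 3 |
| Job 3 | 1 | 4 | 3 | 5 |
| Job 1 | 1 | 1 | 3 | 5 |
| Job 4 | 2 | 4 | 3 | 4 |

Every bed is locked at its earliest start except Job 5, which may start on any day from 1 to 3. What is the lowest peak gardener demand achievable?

9

Job 5@1: d1:5  d2:2  d3:9  d4:4  d5:0 → peak 9
Job 5@2: d1:2  d2:5  d3:9  d4:4  d5:0 → peak 9
Job 5@3: d1:2  d2:2  d3:12  d4:4  d5:0 → peak 12
Best is Job 5@1, peak 9.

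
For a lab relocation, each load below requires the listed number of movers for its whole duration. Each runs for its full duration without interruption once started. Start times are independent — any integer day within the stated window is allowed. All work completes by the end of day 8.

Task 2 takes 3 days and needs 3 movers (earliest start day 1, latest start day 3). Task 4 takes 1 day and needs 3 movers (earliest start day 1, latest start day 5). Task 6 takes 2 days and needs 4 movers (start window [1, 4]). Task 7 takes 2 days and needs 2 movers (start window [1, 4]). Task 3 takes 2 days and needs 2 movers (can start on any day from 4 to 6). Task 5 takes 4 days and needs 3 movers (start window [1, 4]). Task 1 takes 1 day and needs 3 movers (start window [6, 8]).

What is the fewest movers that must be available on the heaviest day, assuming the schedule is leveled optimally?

6

Early-start (Task 2@1, Task 4@1, Task 6@1, Task 7@1, Task 3@4, Task 5@1, Task 1@6) gives peak 15: d1:15  d2:12  d3:6  d4:5  d5:2  d6:3  d7:0  d8:0.
Shift Task 2→3, Task 4→3, Task 3→6, Task 5→4, Task 1→8.
Schedule Task 2@3, Task 4@3, Task 6@1, Task 7@1, Task 3@6, Task 5@4, Task 1@8: d1:6  d2:6  d3:6  d4:6  d5:6  d6:5  d7:5  d8:3 — peak 6.
Total mover-days = 43 over 8 days ⇒ peak ≥ ⌈43/8⌉ = 6, so 6 is optimal.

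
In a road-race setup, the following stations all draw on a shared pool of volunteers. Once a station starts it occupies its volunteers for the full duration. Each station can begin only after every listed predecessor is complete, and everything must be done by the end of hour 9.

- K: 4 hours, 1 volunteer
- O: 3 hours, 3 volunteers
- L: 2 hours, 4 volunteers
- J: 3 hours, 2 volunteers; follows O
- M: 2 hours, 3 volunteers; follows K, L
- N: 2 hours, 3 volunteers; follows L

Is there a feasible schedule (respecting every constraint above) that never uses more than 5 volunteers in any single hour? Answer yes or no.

yes

Schedule K@1, O@1, L@4, J@6, M@6, N@8: h1:4  h2:4  h3:4  h4:5  h5:4  h6:5  h7:5  h8:5  h9:3 — peak 5 ≤ 5.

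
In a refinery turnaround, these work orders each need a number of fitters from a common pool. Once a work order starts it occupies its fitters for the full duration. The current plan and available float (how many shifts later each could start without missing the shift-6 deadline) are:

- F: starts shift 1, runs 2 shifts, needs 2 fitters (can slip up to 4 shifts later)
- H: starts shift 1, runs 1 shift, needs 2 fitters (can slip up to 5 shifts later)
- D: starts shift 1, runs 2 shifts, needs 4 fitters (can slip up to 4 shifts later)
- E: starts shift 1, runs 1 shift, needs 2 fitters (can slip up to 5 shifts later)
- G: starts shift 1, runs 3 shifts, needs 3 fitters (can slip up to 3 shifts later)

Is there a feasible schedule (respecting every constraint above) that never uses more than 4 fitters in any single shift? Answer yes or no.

no

Total fitter-shifts = 25; over 6 shifts the average is 25/6 > 4, so some shift must exceed 4.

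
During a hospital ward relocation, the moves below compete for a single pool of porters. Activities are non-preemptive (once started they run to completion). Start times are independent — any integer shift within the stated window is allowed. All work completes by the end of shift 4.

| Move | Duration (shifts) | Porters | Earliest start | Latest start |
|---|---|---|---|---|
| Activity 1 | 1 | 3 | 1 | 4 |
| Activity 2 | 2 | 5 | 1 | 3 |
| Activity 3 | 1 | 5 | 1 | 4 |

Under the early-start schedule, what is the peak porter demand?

Early-start schedule: Activity 1@1, Activity 2@1, Activity 3@1.
Load per shift: shift 1: 13, shift 2: 5, shift 3: 0, shift 4: 0.
Peak is 13.

13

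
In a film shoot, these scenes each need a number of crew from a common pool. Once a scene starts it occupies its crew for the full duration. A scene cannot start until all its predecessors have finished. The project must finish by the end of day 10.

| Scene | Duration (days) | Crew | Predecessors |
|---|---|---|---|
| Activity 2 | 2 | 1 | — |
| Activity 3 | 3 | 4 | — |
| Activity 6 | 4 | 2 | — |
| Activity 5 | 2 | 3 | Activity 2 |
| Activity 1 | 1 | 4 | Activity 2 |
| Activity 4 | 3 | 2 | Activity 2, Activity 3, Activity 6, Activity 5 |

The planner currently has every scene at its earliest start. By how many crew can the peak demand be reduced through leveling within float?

7

Early-start peak: d1:7  d2:7  d3:13  d4:5  d5:2  d6:2  d7:2  d8:0  d9:0  d10:0 ⇒ 13.
Leveled (Activity 2@1, Activity 3@1, Activity 6@3, Activity 5@4, Activity 1@6, Activity 4@7): d1:5  d2:5  d3:6  d4:5  d5:5  d6:6  d7:2  d8:2  d9:2  d10:0 ⇒ 6.
Reduction 13 − 6 = 7.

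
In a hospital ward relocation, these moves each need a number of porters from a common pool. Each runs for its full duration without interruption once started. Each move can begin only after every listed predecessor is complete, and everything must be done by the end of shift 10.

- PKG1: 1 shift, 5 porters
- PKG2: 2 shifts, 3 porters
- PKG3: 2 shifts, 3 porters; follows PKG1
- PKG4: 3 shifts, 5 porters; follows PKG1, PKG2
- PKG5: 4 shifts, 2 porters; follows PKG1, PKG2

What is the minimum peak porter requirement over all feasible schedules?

5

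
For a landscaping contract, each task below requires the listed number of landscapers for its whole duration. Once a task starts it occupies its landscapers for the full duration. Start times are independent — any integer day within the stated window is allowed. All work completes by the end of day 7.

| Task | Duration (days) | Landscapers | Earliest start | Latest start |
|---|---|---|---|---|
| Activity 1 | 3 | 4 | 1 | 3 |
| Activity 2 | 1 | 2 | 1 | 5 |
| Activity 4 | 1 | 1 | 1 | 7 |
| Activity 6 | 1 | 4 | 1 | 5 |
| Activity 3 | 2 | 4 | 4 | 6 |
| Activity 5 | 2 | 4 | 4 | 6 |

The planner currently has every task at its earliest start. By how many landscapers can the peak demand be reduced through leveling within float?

Early-start peak: d1:11  d2:4  d3:4  d4:8  d5:8  d6:0  d7:0 ⇒ 11.
Leveled (Activity 1@1, Activity 2@1, Activity 4@1, Activity 6@2, Activity 3@4, Activity 5@4): d1:7  d2:8  d3:4  d4:8  d5:8  d6:0  d7:0 ⇒ 8.
Reduction 11 − 8 = 3.

3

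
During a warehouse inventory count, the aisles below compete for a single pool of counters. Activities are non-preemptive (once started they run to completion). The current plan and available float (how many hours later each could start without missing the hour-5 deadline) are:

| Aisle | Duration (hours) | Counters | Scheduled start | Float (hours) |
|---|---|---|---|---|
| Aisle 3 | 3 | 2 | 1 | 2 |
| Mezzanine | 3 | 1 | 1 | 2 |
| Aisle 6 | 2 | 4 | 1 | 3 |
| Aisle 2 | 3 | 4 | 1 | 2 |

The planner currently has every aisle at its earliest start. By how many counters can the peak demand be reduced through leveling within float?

Early-start peak: h1:11  h2:11  h3:7  h4:0  h5:0 ⇒ 11.
Leveled (Aisle 3@1, Mezzanine@1, Aisle 6@1, Aisle 2@3): h1:7  h2:7  h3:7  h4:4  h5:4 ⇒ 7.
Reduction 11 − 7 = 4.

4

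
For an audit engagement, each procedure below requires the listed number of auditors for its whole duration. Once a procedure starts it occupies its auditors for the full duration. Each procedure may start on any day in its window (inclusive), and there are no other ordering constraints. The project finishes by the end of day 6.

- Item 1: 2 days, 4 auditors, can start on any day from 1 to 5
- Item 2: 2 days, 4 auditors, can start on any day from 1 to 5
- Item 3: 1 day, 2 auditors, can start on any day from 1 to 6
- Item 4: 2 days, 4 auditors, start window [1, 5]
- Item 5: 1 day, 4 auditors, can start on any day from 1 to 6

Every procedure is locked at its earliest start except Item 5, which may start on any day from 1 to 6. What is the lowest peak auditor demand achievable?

14

Item 5@1: d1:18  d2:12  d3:0  d4:0  d5:0  d6:0 → peak 18
Item 5@2: d1:14  d2:16  d3:0  d4:0  d5:0  d6:0 → peak 16
Item 5@3: d1:14  d2:12  d3:4  d4:0  d5:0  d6:0 → peak 14
Item 5@4: d1:14  d2:12  d3:0  d4:4  d5:0  d6:0 → peak 14
Item 5@5: d1:14  d2:12  d3:0  d4:0  d5:4  d6:0 → peak 14
Item 5@6: d1:14  d2:12  d3:0  d4:0  d5:0  d6:4 → peak 14
Best is Item 5@3, peak 14.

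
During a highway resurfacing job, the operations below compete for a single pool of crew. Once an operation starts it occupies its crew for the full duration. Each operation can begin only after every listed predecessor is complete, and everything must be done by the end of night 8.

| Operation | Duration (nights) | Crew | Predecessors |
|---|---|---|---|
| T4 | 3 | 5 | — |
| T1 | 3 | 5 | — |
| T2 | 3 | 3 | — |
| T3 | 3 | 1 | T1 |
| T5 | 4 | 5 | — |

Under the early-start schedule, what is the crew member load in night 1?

At early start, night 1 has: T4, T1, T2, T5.
Demand: 5 + 5 + 3 + 5 = 18.

18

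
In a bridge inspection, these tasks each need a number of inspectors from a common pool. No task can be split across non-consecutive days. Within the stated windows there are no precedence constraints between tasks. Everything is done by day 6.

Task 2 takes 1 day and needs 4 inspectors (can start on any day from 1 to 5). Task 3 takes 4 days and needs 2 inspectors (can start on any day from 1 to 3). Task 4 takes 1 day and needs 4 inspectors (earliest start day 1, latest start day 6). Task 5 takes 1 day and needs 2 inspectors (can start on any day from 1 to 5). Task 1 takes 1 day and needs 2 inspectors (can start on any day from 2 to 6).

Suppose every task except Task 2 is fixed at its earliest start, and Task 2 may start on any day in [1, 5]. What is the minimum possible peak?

8

Task 2@1: d1:12  d2:4  d3:2  d4:2  d5:0  d6:0 → peak 12
Task 2@2: d1:8  d2:8  d3:2  d4:2  d5:0  d6:0 → peak 8
Task 2@3: d1:8  d2:4  d3:6  d4:2  d5:0  d6:0 → peak 8
Task 2@4: d1:8  d2:4  d3:2  d4:6  d5:0  d6:0 → peak 8
Task 2@5: d1:8  d2:4  d3:2  d4:2  d5:4  d6:0 → peak 8
Best is Task 2@2, peak 8.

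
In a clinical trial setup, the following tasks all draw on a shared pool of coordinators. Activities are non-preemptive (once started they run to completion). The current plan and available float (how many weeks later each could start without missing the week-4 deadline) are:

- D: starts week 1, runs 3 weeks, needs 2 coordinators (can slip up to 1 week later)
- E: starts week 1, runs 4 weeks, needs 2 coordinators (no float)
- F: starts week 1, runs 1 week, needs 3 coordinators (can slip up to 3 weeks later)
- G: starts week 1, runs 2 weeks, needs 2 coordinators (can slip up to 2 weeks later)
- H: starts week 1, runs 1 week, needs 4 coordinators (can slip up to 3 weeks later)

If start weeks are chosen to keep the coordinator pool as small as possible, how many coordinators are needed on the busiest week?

7

Early-start (D@1, E@1, F@1, G@1, H@1) gives peak 13: w1:13  w2:6  w3:4  w4:2.
Shift G→2, H→4.
Schedule D@1, E@1, F@1, G@2, H@4: w1:7  w2:6  w3:6  w4:6 — peak 7.
Total coordinator-weeks = 25 over 4 weeks ⇒ peak ≥ ⌈25/4⌉ = 7, so 7 is optimal.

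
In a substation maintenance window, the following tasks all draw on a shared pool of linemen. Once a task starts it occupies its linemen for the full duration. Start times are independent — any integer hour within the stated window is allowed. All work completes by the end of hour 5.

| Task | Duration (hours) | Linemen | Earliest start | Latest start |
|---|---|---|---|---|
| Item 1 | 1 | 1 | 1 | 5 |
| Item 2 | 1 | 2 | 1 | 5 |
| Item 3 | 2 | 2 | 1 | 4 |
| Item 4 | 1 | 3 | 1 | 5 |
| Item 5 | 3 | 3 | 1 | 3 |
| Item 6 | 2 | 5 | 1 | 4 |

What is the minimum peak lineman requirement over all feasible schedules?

7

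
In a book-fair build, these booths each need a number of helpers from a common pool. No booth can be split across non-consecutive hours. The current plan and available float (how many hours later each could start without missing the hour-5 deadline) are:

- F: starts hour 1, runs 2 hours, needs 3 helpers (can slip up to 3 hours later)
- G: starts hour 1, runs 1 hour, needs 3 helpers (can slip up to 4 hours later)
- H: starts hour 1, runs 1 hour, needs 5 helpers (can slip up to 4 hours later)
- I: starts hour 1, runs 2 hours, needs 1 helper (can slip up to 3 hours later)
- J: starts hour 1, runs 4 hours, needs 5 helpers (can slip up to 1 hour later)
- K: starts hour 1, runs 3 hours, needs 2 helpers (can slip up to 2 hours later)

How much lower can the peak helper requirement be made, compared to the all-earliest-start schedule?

9

Early-start peak: h1:19  h2:11  h3:7  h4:5  h5:0 ⇒ 19.
Leveled (F@1, G@1, H@5, I@3, J@2, K@1): h1:8  h2:10  h3:8  h4:6  h5:10 ⇒ 10.
Reduction 19 − 10 = 9.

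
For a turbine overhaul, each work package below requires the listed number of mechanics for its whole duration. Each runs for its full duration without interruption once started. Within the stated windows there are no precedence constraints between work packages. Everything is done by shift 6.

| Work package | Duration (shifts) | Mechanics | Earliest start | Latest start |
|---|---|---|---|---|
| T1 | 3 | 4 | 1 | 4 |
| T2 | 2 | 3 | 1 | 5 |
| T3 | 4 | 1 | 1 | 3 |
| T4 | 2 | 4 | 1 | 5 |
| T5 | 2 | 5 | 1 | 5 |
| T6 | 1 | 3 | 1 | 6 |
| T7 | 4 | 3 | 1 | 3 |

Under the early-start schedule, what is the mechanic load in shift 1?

23

At early start, shift 1 has: T1, T2, T3, T4, T5, T6, T7.
Demand: 4 + 3 + 1 + 4 + 5 + 3 + 3 = 23.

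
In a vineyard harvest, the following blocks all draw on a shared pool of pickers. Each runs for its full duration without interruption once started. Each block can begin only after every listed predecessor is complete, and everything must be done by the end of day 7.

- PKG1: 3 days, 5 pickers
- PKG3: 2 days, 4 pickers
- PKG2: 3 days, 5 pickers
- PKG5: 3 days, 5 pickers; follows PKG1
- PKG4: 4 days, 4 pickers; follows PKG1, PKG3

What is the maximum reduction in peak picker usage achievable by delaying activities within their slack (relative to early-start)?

Early-start peak: d1:14  d2:14  d3:10  d4:9  d5:9  d6:9  d7:4 ⇒ 14.
Leveled (PKG1@1, PKG3@1, PKG2@1, PKG5@4, PKG4@4): d1:14  d2:14  d3:10  d4:9  d5:9  d6:9  d7:4 ⇒ 14.
Reduction 14 − 14 = 0.

0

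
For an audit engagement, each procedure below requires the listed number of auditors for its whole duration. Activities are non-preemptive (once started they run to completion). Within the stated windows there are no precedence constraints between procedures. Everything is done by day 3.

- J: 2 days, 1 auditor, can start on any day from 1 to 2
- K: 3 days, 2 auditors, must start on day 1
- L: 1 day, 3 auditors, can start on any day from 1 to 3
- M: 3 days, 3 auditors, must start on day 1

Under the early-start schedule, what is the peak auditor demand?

Early-start schedule: J@1, K@1, L@1, M@1.
Load per day: day 1: 9, day 2: 6, day 3: 5.
Peak is 9.

9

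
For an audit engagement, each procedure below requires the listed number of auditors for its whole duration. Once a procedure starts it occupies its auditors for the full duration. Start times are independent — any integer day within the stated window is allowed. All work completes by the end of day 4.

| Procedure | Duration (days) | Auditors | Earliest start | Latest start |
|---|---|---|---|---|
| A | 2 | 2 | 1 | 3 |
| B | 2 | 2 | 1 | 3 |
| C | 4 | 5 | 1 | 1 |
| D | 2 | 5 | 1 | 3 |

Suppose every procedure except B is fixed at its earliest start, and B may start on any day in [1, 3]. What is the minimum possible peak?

12

B@1: d1:14  d2:14  d3:5  d4:5 → peak 14
B@2: d1:12  d2:14  d3:7  d4:5 → peak 14
B@3: d1:12  d2:12  d3:7  d4:7 → peak 12
Best is B@3, peak 12.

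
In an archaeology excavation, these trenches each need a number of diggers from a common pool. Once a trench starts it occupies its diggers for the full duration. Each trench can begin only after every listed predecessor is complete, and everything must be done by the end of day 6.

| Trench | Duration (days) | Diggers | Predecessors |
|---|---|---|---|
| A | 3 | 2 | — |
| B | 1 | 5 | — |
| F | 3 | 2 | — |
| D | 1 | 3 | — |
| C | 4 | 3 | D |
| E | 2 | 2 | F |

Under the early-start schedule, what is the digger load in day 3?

7

At early start, day 3 has: A, F, C.
Demand: 2 + 2 + 3 = 7.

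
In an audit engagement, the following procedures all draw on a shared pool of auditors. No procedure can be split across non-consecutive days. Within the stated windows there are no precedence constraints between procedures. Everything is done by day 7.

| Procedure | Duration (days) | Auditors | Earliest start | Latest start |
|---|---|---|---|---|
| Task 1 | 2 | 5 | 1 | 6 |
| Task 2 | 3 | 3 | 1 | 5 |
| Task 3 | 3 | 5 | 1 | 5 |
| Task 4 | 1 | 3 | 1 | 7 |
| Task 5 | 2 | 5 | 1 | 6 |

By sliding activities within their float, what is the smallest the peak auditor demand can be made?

8

Early-start (Task 1@1, Task 2@1, Task 3@1, Task 4@1, Task 5@1) gives peak 21: d1:21  d2:18  d3:8  d4:0  d5:0  d6:0  d7:0.
Shift Task 3→3, Task 4→4, Task 5→6.
Schedule Task 1@1, Task 2@1, Task 3@3, Task 4@4, Task 5@6: d1:8  d2:8  d3:8  d4:8  d5:5  d6:5  d7:5 — peak 8.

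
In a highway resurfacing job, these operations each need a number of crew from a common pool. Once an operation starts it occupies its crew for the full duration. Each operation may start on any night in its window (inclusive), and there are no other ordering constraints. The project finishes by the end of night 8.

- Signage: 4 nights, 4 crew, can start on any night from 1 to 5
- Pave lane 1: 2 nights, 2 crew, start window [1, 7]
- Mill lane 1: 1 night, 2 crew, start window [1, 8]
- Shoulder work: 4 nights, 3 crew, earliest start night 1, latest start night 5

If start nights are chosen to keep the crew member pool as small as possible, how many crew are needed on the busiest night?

5

Early-start (Signage@1, Pave lane 1@1, Mill lane 1@1, Shoulder work@1) gives peak 11: n1:11  n2:9  n3:7  n4:7  n5:0  n6:0  n7:0  n8:0.
Shift Pave lane 1→5, Mill lane 1→7, Shoulder work→5.
Schedule Signage@1, Pave lane 1@5, Mill lane 1@7, Shoulder work@5: n1:4  n2:4  n3:4  n4:4  n5:5  n6:5  n7:5  n8:3 — peak 5.
Total crew member-nights = 34 over 8 nights ⇒ peak ≥ ⌈34/8⌉ = 5, so 5 is optimal.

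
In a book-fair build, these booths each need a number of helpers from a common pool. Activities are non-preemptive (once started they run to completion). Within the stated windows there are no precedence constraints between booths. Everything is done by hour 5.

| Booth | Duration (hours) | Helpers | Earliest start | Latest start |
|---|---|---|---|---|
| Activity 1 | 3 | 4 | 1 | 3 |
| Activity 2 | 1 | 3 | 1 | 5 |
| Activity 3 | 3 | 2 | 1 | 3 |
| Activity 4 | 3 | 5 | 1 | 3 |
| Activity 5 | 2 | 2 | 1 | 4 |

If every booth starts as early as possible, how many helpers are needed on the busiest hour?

Early-start schedule: Activity 1@1, Activity 2@1, Activity 3@1, Activity 4@1, Activity 5@1.
Load per hour: hour 1: 16, hour 2: 13, hour 3: 11, hour 4: 0, hour 5: 0.
Peak is 16.

16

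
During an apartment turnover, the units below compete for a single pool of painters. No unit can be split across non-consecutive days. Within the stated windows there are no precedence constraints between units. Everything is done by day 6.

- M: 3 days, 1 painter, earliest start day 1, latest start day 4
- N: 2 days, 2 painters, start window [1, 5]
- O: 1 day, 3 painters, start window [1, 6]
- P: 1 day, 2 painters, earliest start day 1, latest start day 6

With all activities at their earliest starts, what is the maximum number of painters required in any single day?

Early-start schedule: M@1, N@1, O@1, P@1.
Load per day: day 1: 8, day 2: 3, day 3: 1, day 4: 0, day 5: 0, day 6: 0.
Peak is 8.

8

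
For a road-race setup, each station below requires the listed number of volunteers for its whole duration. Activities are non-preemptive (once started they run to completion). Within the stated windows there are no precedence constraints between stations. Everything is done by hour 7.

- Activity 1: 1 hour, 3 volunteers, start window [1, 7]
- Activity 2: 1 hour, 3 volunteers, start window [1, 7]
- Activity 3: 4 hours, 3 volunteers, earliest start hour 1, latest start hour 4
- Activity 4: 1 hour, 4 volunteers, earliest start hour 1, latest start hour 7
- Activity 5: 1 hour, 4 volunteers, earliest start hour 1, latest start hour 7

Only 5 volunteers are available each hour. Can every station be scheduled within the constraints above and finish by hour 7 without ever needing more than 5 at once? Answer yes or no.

no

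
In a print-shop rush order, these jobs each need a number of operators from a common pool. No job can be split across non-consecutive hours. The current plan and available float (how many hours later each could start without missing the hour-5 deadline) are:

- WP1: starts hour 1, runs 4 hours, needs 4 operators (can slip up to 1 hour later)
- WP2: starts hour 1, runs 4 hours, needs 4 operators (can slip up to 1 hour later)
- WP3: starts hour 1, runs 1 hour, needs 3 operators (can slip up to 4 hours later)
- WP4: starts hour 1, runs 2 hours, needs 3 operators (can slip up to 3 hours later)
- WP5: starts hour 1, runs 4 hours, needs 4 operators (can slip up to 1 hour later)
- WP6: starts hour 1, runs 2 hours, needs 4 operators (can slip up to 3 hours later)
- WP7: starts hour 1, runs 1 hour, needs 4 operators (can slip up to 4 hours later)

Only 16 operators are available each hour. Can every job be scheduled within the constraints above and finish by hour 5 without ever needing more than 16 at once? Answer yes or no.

yes

Schedule WP1@1, WP2@1, WP3@1, WP4@1, WP5@2, WP6@3, WP7@5: h1:14  h2:15  h3:16  h4:16  h5:8 — peak 16 ≤ 16.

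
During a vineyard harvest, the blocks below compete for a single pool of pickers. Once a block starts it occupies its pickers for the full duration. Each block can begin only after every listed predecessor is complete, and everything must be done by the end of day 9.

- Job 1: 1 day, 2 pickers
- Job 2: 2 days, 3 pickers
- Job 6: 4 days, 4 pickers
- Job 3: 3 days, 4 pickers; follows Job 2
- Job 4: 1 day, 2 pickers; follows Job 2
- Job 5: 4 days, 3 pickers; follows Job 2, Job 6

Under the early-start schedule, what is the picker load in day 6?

3

At early start, day 6 has: Job 5.
Demand: 3 = 3.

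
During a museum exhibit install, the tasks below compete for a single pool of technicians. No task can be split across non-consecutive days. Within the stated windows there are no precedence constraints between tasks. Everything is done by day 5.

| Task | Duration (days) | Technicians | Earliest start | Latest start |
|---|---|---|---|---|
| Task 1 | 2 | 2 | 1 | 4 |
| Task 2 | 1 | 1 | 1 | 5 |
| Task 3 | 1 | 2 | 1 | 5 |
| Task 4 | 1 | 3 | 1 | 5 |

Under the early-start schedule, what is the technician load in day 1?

8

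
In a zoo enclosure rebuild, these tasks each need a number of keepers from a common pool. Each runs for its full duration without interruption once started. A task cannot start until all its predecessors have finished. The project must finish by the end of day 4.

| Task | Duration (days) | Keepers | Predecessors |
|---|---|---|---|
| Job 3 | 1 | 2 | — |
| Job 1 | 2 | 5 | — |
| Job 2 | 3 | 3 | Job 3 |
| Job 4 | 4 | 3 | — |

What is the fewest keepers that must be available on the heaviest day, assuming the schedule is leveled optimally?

11

Schedule Job 3@1, Job 1@1, Job 2@2, Job 4@1: d1:10  d2:11  d3:6  d4:6 — peak 11.
No arrangement of the 3 feasible schedules does better.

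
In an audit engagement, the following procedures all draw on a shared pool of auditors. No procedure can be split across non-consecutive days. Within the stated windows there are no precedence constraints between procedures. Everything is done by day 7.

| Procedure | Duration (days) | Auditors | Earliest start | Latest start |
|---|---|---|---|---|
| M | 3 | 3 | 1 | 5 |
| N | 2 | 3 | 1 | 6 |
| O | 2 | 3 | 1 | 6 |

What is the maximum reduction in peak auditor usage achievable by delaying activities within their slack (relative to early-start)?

6

Early-start peak: d1:9  d2:9  d3:3  d4:0  d5:0  d6:0  d7:0 ⇒ 9.
Leveled (M@1, N@4, O@6): d1:3  d2:3  d3:3  d4:3  d5:3  d6:3  d7:3 ⇒ 3.
Reduction 9 − 3 = 6.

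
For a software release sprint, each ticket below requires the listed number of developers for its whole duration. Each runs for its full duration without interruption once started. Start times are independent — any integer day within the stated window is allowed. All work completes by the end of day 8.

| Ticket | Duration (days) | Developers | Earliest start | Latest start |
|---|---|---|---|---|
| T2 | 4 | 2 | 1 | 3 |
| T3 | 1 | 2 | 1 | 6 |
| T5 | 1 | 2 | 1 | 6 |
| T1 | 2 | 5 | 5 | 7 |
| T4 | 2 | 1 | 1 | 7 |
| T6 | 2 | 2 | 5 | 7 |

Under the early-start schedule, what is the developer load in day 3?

At early start, day 3 has: T2.
Demand: 2 = 2.

2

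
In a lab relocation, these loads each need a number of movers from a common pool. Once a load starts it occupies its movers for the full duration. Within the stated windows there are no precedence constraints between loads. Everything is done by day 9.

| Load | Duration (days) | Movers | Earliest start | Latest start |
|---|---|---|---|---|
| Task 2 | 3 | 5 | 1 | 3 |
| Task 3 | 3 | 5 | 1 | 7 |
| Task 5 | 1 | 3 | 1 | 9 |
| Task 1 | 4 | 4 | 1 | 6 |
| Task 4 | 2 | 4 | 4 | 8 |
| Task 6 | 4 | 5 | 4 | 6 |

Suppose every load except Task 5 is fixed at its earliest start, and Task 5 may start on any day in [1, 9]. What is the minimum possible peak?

14

Task 5@1: d1:17  d2:14  d3:14  d4:13  d5:9  d6:5  d7:5  d8:0  d9:0 → peak 17
Task 5@2: d1:14  d2:17  d3:14  d4:13  d5:9  d6:5  d7:5  d8:0  d9:0 → peak 17
Task 5@3: d1:14  d2:14  d3:17  d4:13  d5:9  d6:5  d7:5  d8:0  d9:0 → peak 17
Task 5@4: d1:14  d2:14  d3:14  d4:16  d5:9  d6:5  d7:5  d8:0  d9:0 → peak 16
Task 5@5: d1:14  d2:14  d3:14  d4:13  d5:12  d6:5  d7:5  d8:0  d9:0 → peak 14
Task 5@6: d1:14  d2:14  d3:14  d4:13  d5:9  d6:8  d7:5  d8:0  d9:0 → peak 14
Task 5@7: d1:14  d2:14  d3:14  d4:13  d5:9  d6:5  d7:8  d8:0  d9:0 → peak 14
Task 5@8: d1:14  d2:14  d3:14  d4:13  d5:9  d6:5  d7:5  d8:3  d9:0 → peak 14
Task 5@9: d1:14  d2:14  d3:14  d4:13  d5:9  d6:5  d7:5  d8:0  d9:3 → peak 14
Best is Task 5@5, peak 14.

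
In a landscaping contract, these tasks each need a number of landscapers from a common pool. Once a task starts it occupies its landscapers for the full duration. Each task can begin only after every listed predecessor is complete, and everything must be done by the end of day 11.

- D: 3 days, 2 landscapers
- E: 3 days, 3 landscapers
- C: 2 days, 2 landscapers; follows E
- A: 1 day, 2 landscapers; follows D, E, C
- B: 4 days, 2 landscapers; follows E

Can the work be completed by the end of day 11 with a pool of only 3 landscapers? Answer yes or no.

no

The minimum achievable peak is 4; 3 < 4, so no feasible schedule stays within the cap.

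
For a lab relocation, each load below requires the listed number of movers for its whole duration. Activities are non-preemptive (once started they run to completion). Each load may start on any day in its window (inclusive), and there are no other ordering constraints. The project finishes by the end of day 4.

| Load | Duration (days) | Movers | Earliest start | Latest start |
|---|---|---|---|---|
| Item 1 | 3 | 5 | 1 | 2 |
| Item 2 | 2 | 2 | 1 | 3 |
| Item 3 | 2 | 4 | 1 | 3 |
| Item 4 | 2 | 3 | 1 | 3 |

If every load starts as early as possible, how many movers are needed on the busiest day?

Early-start schedule: Item 1@1, Item 2@1, Item 3@1, Item 4@1.
Load per day: day 1: 14, day 2: 14, day 3: 5, day 4: 0.
Peak is 14.

14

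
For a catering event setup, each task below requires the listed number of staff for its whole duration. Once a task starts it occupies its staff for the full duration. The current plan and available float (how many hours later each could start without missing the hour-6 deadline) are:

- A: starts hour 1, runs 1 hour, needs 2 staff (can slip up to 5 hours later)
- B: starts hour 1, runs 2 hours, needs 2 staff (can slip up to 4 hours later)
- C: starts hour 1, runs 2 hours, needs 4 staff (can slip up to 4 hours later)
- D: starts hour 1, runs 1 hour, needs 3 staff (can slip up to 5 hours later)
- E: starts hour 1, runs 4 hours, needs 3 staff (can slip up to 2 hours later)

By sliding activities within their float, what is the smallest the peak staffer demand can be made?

Early-start (A@1, B@1, C@1, D@1, E@1) gives peak 14: h1:14  h2:9  h3:3  h4:3  h5:0  h6:0.
Shift B→2, D→4, E→3.
Schedule A@1, B@2, C@1, D@4, E@3: h1:6  h2:6  h3:5  h4:6  h5:3  h6:3 — peak 6.

6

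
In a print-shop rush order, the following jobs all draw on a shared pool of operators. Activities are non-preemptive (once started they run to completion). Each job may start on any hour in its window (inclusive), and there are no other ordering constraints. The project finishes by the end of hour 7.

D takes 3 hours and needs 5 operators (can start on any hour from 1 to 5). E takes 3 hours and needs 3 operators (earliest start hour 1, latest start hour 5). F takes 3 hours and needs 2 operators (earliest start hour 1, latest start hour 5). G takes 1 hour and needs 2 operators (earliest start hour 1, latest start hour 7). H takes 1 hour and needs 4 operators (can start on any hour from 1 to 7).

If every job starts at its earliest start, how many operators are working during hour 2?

10

At early start, hour 2 has: D, E, F.
Demand: 5 + 3 + 2 = 10.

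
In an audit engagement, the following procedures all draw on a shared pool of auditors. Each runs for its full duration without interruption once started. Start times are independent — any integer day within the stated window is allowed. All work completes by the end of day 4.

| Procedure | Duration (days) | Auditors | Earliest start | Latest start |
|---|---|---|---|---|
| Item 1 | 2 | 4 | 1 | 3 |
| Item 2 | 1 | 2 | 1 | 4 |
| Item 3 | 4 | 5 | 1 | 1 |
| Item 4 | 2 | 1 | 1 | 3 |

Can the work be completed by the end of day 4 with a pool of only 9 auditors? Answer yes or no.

yes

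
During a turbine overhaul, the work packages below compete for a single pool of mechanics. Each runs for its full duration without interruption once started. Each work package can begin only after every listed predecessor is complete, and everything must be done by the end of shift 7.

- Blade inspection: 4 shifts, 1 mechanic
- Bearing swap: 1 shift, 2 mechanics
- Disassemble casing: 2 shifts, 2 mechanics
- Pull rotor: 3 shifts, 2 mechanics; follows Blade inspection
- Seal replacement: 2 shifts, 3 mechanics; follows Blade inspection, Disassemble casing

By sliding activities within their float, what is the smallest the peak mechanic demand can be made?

5

Schedule Blade inspection@1, Bearing swap@1, Disassemble casing@1, Pull rotor@5, Seal replacement@5: s1:5  s2:3  s3:1  s4:1  s5:5  s6:5  s7:2 — peak 5.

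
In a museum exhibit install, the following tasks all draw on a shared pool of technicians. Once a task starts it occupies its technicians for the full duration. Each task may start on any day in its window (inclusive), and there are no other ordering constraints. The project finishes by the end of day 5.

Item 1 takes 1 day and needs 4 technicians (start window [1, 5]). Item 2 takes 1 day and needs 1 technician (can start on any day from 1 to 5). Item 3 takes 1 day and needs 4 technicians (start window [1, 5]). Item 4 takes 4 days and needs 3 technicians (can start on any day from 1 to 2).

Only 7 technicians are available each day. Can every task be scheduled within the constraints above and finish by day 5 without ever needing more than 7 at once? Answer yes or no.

Schedule Item 1@1, Item 2@1, Item 3@2, Item 4@2: d1:5  d2:7  d3:3  d4:3  d5:3 — peak 7 ≤ 7.

yes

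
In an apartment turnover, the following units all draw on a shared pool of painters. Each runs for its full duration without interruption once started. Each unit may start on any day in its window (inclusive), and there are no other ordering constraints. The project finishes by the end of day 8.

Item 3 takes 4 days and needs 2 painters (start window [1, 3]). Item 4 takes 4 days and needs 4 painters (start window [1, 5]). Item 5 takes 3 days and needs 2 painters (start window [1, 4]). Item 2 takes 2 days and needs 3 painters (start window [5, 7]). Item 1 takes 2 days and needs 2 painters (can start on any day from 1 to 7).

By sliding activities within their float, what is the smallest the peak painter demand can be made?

Early-start (Item 3@1, Item 4@1, Item 5@1, Item 2@5, Item 1@1) gives peak 10: d1:10  d2:10  d3:8  d4:6  d5:3  d6:3  d7:0  d8:0.
Shift Item 4→4.
Schedule Item 3@1, Item 4@4, Item 5@1, Item 2@5, Item 1@1: d1:6  d2:6  d3:4  d4:6  d5:7  d6:7  d7:4  d8:0 — peak 7.

7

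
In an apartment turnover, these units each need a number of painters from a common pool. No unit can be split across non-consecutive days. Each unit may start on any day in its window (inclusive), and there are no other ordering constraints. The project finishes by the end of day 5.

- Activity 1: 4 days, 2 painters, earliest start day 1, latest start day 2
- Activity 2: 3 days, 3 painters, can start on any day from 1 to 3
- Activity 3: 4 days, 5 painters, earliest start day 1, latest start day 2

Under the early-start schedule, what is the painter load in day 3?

10

At early start, day 3 has: Activity 1, Activity 2, Activity 3.
Demand: 2 + 3 + 5 = 10.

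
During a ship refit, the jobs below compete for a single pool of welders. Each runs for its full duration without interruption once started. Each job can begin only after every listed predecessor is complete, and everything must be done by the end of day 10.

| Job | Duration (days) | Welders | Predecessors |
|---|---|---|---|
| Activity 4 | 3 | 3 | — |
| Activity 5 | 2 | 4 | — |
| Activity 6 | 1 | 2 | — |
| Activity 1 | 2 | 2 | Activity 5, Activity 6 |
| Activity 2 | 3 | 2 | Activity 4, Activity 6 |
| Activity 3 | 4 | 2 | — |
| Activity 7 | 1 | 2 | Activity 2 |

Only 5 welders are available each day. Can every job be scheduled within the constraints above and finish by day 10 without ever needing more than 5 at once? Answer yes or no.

Schedule Activity 4@1, Activity 5@4, Activity 6@1, Activity 1@9, Activity 2@6, Activity 3@6, Activity 7@10: d1:5  d2:3  d3:3  d4:4  d5:4  d6:4  d7:4  d8:4  d9:4  d10:4 — peak 5 ≤ 5.

yes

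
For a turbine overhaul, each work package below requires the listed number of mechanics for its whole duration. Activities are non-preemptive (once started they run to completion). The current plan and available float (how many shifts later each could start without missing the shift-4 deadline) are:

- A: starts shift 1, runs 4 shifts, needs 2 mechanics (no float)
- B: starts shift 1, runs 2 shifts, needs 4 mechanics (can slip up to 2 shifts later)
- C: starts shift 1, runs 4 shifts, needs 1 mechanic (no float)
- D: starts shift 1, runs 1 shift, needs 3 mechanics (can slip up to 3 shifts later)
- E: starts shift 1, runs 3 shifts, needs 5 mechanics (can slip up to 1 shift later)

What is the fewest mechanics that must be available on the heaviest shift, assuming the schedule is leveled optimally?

Early-start (A@1, B@1, C@1, D@1, E@1) gives peak 15: s1:15  s2:12  s3:8  s4:3.
Shift E→2.
Schedule A@1, B@1, C@1, D@1, E@2: s1:10  s2:12  s3:8  s4:8 — peak 12.
No arrangement of the 24 feasible schedules does better.

12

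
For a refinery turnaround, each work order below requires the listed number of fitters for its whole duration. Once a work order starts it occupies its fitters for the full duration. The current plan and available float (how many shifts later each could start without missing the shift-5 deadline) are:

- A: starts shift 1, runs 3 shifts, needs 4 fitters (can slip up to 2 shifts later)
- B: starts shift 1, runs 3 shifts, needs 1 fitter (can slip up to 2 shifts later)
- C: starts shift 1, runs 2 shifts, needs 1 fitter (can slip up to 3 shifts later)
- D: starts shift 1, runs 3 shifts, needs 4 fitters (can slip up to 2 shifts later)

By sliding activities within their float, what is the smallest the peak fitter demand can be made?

9

Early-start (A@1, B@1, C@1, D@1) gives peak 10: s1:10  s2:10  s3:9  s4:0  s5:0.
Shift D→3.
Schedule A@1, B@1, C@1, D@3: s1:6  s2:6  s3:9  s4:4  s5:4 — peak 9.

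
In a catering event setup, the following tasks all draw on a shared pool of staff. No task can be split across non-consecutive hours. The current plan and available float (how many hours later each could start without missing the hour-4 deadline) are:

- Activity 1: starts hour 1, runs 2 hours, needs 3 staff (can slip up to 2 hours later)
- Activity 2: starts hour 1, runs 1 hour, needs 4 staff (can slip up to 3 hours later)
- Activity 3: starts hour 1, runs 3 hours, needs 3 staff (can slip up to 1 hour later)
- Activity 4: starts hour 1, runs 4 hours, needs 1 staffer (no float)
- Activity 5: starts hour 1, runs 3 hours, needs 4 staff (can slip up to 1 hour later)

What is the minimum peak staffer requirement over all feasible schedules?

Early-start (Activity 1@1, Activity 2@1, Activity 3@1, Activity 4@1, Activity 5@1) gives peak 15: h1:15  h2:11  h3:8  h4:1.
Shift Activity 5→2.
Schedule Activity 1@1, Activity 2@1, Activity 3@1, Activity 4@1, Activity 5@2: h1:11  h2:11  h3:8  h4:5 — peak 11.

11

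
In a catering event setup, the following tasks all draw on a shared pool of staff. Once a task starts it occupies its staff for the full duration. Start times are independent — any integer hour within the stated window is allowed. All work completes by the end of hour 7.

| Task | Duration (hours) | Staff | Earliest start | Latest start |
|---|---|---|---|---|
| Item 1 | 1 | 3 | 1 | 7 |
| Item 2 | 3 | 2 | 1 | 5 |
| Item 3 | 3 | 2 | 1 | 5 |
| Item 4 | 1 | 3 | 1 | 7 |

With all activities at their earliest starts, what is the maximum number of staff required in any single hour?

10

Early-start schedule: Item 1@1, Item 2@1, Item 3@1, Item 4@1.
Load per hour: hour 1: 10, hour 2: 4, hour 3: 4, hour 4: 0, hour 5: 0, hour 6: 0, hour 7: 0.
Peak is 10.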